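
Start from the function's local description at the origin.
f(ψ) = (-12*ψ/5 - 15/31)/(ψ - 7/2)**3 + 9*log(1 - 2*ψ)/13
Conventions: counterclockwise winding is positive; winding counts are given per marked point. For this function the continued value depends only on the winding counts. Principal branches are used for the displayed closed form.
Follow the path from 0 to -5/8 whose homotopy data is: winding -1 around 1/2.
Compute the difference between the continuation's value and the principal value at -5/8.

Continued minus principal equals -(18/13)*pi*i.

The rational part is single-valued and drops out of the difference; each branch term changes only by its own monodromy.
(9/13)*log(1 - ψ/(1/2)): each positive loop around 1/2 adds 2*pi*i to the log, so winding -1 contributes (9/13)*(-1)*2*pi*i = -(18/13)*pi*i.
Summing the contributions at ψ = -5/8 gives -(18/13)*pi*i.


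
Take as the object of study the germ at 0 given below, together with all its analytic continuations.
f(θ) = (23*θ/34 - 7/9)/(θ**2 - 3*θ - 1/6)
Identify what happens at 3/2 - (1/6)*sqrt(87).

The denominator factor θ**2 - 3*θ - 1/6 vanishes at 3/2 - (1/6)*sqrt(87) and appears to the power 1; the numerator there equals 145/612 - (23/204)*sqrt(87), nonzero, and no other factor vanishes.
Hence a pole whose order is the multiplicity, 1.

The point is a pole of order 1.


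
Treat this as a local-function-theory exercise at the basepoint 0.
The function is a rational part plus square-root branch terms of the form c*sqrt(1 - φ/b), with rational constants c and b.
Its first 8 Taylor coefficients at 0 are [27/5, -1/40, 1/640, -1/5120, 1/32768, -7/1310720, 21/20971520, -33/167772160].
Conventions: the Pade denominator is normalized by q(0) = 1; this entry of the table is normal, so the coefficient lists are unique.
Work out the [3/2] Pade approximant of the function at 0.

The Pade approximant has numerator coefficients [27/5, 53/40, 15/256, -1/10240]; denominator coefficients [1, 1/4, 3/256].

Taylor coefficients needed (read off): a_0 = 27/5, a_1 = -1/40, a_2 = 1/640, a_3 = -1/5120, a_4 = 1/32768, a_5 = -7/1310720.
Write the denominator as Q(φ) = 1 + q1*φ + q2*φ^2. Requiring Q*f - P = O(φ^6) with deg P <= 3 kills the coefficients of φ^4..φ^5 in Q*f:
  φ^4: a_4 + q1*a_3 + q2*a_2 = 0, i.e. 1/32768 + (-1/5120)*q1 + (1/640)*q2 = 0.
  φ^5: a_5 + q1*a_4 + q2*a_3 = 0, i.e. -7/1310720 + (1/32768)*q1 + (-1/5120)*q2 = 0.
Solving this linear system: q1 = 1/4, q2 = 3/256.
The numerator is Q*f truncated at degree 3: P0 = a_0 = 27/5; P1 = a_1 + q1*a_0 = 53/40; P2 = a_2 + q1*a_1 + q2*a_0 = 15/256; P3 = a_3 + q1*a_2 + q2*a_1 = -1/10240.


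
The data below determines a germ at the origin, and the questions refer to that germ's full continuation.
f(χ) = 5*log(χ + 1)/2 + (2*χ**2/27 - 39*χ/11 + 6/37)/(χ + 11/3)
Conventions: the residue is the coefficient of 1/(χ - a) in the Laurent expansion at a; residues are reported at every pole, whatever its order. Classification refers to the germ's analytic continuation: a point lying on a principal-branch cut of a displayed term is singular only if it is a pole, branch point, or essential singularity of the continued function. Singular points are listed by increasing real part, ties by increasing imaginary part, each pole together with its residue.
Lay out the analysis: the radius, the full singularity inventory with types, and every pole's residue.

Radius of convergence at 0: 1.
At -11/3: a pole of order 1; residue 127295/8991.
At -1: a logarithmic branch point.

Denominator factor (χ + 11/3): pole of order 1 at -11/3, modulus 11/3.
Branch term (5/2)*log(1 - χ/(-1)): its argument vanishes at χ = -1, a logarithmic branch point, modulus 1.
The radius of convergence is the smallest modulus among the singular points: 1.
The branch term is analytic at -11/3 and contributes nothing to the residue; only the rational part matters.
At the order-1 pole -11/3 set g(χ) = (χ - (-11/3))*(rational part) = 2*χ**2/27 - 39*χ/11 + 6/37.
Simple pole: residue = g(a) at a = -11/3, which is 127295/8991.
List the singular points by increasing real part (a conjugate pair: the negative imaginary part first).


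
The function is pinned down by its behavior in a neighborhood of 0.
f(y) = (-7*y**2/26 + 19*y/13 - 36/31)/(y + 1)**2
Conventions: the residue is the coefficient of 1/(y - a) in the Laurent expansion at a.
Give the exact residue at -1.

The residue is 2.

At the order-2 pole -1 set g(y) = (y - (-1))^2*f(y) = -7*y**2/26 + 19*y/13 - 36/31.
Order-2 pole: residue = g'(a); g'(-1) = 2, so the residue is 2.


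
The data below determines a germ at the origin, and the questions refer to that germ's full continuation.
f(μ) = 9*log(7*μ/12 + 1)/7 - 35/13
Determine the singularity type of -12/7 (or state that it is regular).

The point is a logarithmic branch point.

The term (9/7)*log(1 - μ/(-12/7)) has argument 1 - -12/7/(-12/7) = 0 at -12/7: a logarithmic (infinitely-sheeted) branch point; the remaining terms are analytic or single-valued there.


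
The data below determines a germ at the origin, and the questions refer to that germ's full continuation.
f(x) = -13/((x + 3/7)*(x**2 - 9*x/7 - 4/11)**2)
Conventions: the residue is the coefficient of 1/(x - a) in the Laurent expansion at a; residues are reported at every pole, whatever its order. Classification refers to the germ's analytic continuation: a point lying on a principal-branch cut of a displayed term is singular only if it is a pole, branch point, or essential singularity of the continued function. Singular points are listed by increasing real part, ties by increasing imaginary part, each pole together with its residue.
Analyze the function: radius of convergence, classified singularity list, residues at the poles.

Radius of convergence at 0: -9/14 + (5/154)*sqrt(737).
At -3/7: a pole of order 1; residue -3776773/40000.
At 9/14 - (5/154)*sqrt(737): a pole of order 2; residue 3776773/80000 + (577846269/359120000)*sqrt(737).
At 9/14 + (5/154)*sqrt(737): a pole of order 2; residue 3776773/80000 - (577846269/359120000)*sqrt(737).


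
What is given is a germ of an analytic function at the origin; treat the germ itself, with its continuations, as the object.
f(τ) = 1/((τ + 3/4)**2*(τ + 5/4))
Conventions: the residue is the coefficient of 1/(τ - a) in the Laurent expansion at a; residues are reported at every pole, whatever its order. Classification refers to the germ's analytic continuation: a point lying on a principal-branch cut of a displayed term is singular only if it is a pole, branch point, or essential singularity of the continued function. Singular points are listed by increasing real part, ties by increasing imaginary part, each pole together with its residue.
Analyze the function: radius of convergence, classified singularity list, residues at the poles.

Radius of convergence at 0: 3/4.
At -5/4: a pole of order 1; residue 4.
At -3/4: a pole of order 2; residue -4.

Denominator factor (τ + 3/4)^2: pole of order 2 at -3/4, modulus 3/4.
Denominator factor (τ + 5/4): pole of order 1 at -5/4, modulus 5/4.
The radius of convergence is the smallest modulus among the singular points: 3/4.
At the order-1 pole -5/4 set g(τ) = (τ - (-5/4))*f(τ) = (τ + 3/4)**(-2).
Simple pole: residue = g(a) at a = -5/4, which is 4.
At the order-2 pole -3/4 set g(τ) = (τ - (-3/4))^2*f(τ) = 1/(τ + 5/4).
Order-2 pole: residue = g'(a); g'(-3/4) = -4, so the residue is -4.
List the singular points by increasing real part (a conjugate pair: the negative imaginary part first).


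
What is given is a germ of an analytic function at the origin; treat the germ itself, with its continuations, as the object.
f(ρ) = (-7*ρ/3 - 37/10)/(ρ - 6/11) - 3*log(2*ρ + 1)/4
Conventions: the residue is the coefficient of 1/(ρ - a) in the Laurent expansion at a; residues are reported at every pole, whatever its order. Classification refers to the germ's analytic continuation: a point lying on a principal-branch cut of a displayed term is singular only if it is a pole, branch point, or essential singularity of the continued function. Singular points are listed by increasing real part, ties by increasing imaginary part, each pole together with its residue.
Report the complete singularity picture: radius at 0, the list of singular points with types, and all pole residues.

Denominator factor (ρ - 6/11): pole of order 1 at 6/11, modulus 6/11.
Branch term (-3/4)*log(1 - ρ/(-1/2)): its argument vanishes at ρ = -1/2, a logarithmic branch point, modulus 1/2.
The radius of convergence is the smallest modulus among the singular points: 1/2.
The branch term is analytic at 6/11 and contributes nothing to the residue; only the rational part matters.
At the order-1 pole 6/11 set g(ρ) = (ρ - (6/11))*(rational part) = -7*ρ/3 - 37/10.
Simple pole: residue = g(a) at a = 6/11, which is -547/110.
List the singular points by increasing real part (a conjugate pair: the negative imaginary part first).

Radius of convergence at 0: 1/2.
At -1/2: a logarithmic branch point.
At 6/11: a pole of order 1; residue -547/110.


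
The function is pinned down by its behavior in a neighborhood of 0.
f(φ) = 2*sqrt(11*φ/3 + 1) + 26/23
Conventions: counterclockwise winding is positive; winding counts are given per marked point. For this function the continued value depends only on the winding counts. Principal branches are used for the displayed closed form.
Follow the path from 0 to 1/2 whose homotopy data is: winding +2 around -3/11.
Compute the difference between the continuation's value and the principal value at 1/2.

The rational part is single-valued and drops out of the difference; each branch term changes only by its own monodromy.
(2)*sqrt(1 - φ/(-3/11)): winding +2 is even, the square root returns to the same sheet, contribution 0.
Summing the contributions at φ = 1/2 gives 0.

Continued minus principal equals 0.


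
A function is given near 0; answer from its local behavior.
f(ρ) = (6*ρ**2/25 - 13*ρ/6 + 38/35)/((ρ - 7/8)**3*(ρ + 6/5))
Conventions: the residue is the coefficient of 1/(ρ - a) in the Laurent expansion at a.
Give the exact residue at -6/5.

At the order-1 pole -6/5 set g(ρ) = (ρ - (-6/5))*f(ρ) = (6*ρ**2/25 - 13*ρ/6 + 38/35)/(ρ - 7/8)**3.
Simple pole: residue = g(a) at a = -6/5, which is -9030144/20012545.

The residue is -9030144/20012545.


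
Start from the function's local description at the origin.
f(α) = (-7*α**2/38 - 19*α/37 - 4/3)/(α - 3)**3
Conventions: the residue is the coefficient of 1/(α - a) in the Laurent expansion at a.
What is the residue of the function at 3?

At the order-3 pole 3 set g(α) = (α - (3))^3*f(α) = -7*α**2/38 - 19*α/37 - 4/3.
Order-3 pole: residue = g''(a)/2; g''(3) = -7/19, so the residue is -7/38.

The residue is -7/38.


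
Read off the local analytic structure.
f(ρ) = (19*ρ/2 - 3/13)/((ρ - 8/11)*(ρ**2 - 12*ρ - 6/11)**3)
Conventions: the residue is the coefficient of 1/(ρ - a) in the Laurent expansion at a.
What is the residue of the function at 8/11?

At the order-1 pole 8/11 set g(ρ) = (ρ - (8/11))*f(ρ) = (19*ρ/2 - 3/13)/(ρ**2 - 12*ρ - 6/11)**3.
Simple pole: residue = g(a) at a = 8/11, which is -153803705/15395732456.

The residue is -153803705/15395732456.


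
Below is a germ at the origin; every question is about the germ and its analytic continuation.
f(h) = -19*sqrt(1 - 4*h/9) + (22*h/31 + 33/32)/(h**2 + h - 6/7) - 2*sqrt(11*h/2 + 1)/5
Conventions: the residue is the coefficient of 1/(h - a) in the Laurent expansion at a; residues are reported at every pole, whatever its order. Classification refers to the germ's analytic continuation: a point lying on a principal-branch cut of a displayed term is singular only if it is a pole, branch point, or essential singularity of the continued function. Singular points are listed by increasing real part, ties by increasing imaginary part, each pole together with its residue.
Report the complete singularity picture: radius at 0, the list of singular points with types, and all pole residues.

Denominator factor (h**2 + h - 6/7): discriminant 31/7, real irrational roots -1/2 + (1/14)*sqrt(217) and -1/2 - (1/14)*sqrt(217); poles of order 1, moduli -1/2 + (1/14)*sqrt(217) and 1/2 + (1/14)*sqrt(217).
Branch term (-19)*sqrt(1 - h/(9/4)): its argument vanishes at h = 9/4, a square-root branch point, modulus 9/4.
Branch term (-2/5)*sqrt(1 - h/(-2/11)): its argument vanishes at h = -2/11, a square-root branch point, modulus 2/11.
The radius of convergence is the smallest modulus among the singular points: 2/11.
The branch terms are analytic at -1/2 - (1/14)*sqrt(217) and contribute nothing to the residue; only the rational part matters.
The factor h**2 + h - 6/7 splits as (h - a)(h - a') with a = -1/2 - (1/14)*sqrt(217), a' = -1/2 + (1/14)*sqrt(217). At the order-1 pole a set g(h) = (h - a)*(rational part) = [22*h/31 + 33/32] / (h - a').
Simple pole: residue = g(a) at a = -1/2 - (1/14)*sqrt(217), which is 11/31 - (671/30752)*sqrt(217).
The branch terms are analytic at -1/2 + (1/14)*sqrt(217) and contribute nothing to the residue; only the rational part matters.
The factor h**2 + h - 6/7 splits as (h - a)(h - a') with a = -1/2 + (1/14)*sqrt(217), a' = -1/2 - (1/14)*sqrt(217). At the order-1 pole a set g(h) = (h - a)*(rational part) = [22*h/31 + 33/32] / (h - a').
Simple pole: residue = g(a) at a = -1/2 + (1/14)*sqrt(217), which is 11/31 + (671/30752)*sqrt(217).
List the singular points by increasing real part (a conjugate pair: the negative imaginary part first).

Radius of convergence at 0: 2/11.
At -1/2 - (1/14)*sqrt(217): a pole of order 1; residue 11/31 - (671/30752)*sqrt(217).
At -2/11: an algebraic (square-root) branch point.
At -1/2 + (1/14)*sqrt(217): a pole of order 1; residue 11/31 + (671/30752)*sqrt(217).
At 9/4: an algebraic (square-root) branch point.


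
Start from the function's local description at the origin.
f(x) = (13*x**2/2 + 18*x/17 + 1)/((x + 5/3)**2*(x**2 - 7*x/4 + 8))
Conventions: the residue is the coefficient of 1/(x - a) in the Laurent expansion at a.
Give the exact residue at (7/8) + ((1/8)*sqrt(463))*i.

The residue is (2140605/4131833) - ((43034319/1913038679)*sqrt(463))*i.

The factor x**2 - 7*x/4 + 8 splits as (x - a)(x - a') with a = (7/8) + ((1/8)*sqrt(463))*i, a' = (7/8) - ((1/8)*sqrt(463))*i. At the order-1 pole a set g(x) = (x - a)*f(x) = [(13*x**2/2 + 18*x/17 + 1)/(x + 5/3)**2] / (x - a').
Simple pole: residue = g(a) at a = (7/8) + ((1/8)*sqrt(463))*i, which is (2140605/4131833) - ((43034319/1913038679)*sqrt(463))*i.


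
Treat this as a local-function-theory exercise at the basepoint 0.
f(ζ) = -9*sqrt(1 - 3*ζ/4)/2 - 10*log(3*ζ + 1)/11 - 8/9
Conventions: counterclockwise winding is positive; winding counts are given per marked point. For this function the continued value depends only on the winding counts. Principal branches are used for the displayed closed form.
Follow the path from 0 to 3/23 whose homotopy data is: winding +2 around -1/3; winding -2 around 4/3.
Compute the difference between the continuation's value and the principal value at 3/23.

Continued minus principal equals -(40/11)*pi*i.

The rational part is single-valued and drops out of the difference; each branch term changes only by its own monodromy.
(-10/11)*log(1 - ζ/(-1/3)): each positive loop around -1/3 adds 2*pi*i to the log, so winding +2 contributes (-10/11)*(2)*2*pi*i = -(40/11)*pi*i.
(-9/2)*sqrt(1 - ζ/(4/3)): winding -2 is even, the square root returns to the same sheet, contribution 0.
Summing the contributions at ζ = 3/23 gives -(40/11)*pi*i.


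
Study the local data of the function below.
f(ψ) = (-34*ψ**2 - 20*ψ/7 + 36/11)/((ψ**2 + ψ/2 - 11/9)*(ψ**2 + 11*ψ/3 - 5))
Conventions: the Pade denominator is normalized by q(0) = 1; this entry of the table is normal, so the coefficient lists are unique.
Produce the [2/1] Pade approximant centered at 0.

Taylor coefficients needed (expand at 0): a_0 = 324/605, a_1 = 33606/232925, a_2 = -64236243/12810875, a_3 = -1205841281/201313750.
Write the denominator as Q(ψ) = 1 + q1*ψ. Requiring Q*f - P = O(ψ^4) with deg P <= 2 kills the coefficients of ψ^3..ψ^3 in Q*f:
  ψ^3: a_3 + q1*a_2 = 0, i.e. -1205841281/201313750 + (-64236243/12810875)*q1 = 0.
Solving this linear system: q1 = -8440888967/7065986730.
The numerator is Q*f truncated at degree 2: P0 = a_0 = 324/605; P1 = a_1 + q1*a_0 = -44928757008/90680163035; P2 = a_2 + q1*a_1 = -470317043754/90680163035.

The Pade approximant has numerator coefficients [324/605, -44928757008/90680163035, -470317043754/90680163035]; denominator coefficients [1, -8440888967/7065986730].


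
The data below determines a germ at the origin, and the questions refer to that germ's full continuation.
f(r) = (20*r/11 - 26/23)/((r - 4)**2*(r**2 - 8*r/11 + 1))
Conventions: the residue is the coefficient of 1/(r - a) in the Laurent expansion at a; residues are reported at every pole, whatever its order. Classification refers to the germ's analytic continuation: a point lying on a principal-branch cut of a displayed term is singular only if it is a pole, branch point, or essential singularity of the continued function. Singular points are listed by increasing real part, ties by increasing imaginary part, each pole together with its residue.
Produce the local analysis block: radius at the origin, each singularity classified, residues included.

Denominator factor (r - 4)^2: pole of order 2 at 4, modulus 4.
Denominator factor (r**2 - 8*r/11 + 1): discriminant -420/121, complex-conjugate roots (4/11) + ((1/11)*sqrt(105))*i and (4/11) - ((1/11)*sqrt(105))*i; poles of order 1, moduli 1 and 1.
The radius of convergence is the smallest modulus among the singular points: 1.
The factor r**2 - 8*r/11 + 1 splits as (r - a)(r - a') with a = (4/11) - ((1/11)*sqrt(105))*i, a' = (4/11) + ((1/11)*sqrt(105))*i. At the order-1 pole a set g(r) = (r - a)*f(r) = [(20*r/11 - 26/23)/(r - 4)**2] / (r - a').
Simple pole: residue = g(a) at a = (4/11) - ((1/11)*sqrt(105))*i, which is (5302/110515) - ((2299/504525)*sqrt(105))*i.
The factor r**2 - 8*r/11 + 1 splits as (r - a)(r - a') with a = (4/11) + ((1/11)*sqrt(105))*i, a' = (4/11) - ((1/11)*sqrt(105))*i. At the order-1 pole a set g(r) = (r - a)*f(r) = [(20*r/11 - 26/23)/(r - 4)**2] / (r - a').
Simple pole: residue = g(a) at a = (4/11) + ((1/11)*sqrt(105))*i, which is (5302/110515) + ((2299/504525)*sqrt(105))*i.
At the order-2 pole 4 set g(r) = (r - (4))^2*f(r) = (20*r/11 - 26/23)/(r**2 - 8*r/11 + 1).
Order-2 pole: residue = g'(a); g'(4) = -10604/110515, so the residue is -10604/110515.
List the singular points by increasing real part (a conjugate pair: the negative imaginary part first).

Radius of convergence at 0: 1.
At (4/11) - ((1/11)*sqrt(105))*i: a pole of order 1; residue (5302/110515) - ((2299/504525)*sqrt(105))*i.
At (4/11) + ((1/11)*sqrt(105))*i: a pole of order 1; residue (5302/110515) + ((2299/504525)*sqrt(105))*i.
At 4: a pole of order 2; residue -10604/110515.


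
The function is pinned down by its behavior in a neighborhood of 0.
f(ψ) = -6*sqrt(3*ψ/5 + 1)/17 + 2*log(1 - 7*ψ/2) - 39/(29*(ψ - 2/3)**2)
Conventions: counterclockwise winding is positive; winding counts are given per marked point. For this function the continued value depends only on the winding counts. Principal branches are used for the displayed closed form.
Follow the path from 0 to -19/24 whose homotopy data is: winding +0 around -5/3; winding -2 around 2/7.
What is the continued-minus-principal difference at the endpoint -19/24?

The rational part is single-valued and drops out of the difference; each branch term changes only by its own monodromy.
(2)*log(1 - ψ/(2/7)): each positive loop around 2/7 adds 2*pi*i to the log, so winding -2 contributes (2)*(-2)*2*pi*i = -(8)*pi*i.
(-6/17)*sqrt(1 - ψ/(-5/3)): winding +0 is even, the square root returns to the same sheet, contribution 0.
Summing the contributions at ψ = -19/24 gives -(8)*pi*i.

Continued minus principal equals -(8)*pi*i.


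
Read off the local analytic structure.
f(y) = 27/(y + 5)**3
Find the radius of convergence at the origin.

The radius of convergence is 5.

Denominator factor (y + 5)^3: pole of order 3 at -5, modulus 5.
The radius of convergence is the smallest modulus among the singular points: 5.


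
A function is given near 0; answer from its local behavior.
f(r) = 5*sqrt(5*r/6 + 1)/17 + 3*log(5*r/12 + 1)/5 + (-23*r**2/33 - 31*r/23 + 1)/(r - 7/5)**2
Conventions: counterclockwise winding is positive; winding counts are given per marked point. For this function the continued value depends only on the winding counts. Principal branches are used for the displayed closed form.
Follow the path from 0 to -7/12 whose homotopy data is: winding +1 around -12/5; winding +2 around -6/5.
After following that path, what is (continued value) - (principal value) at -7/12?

Continued minus principal equals (6/5)*pi*i.

The rational part is single-valued and drops out of the difference; each branch term changes only by its own monodromy.
(5/17)*sqrt(1 - r/(-6/5)): winding +2 is even, the square root returns to the same sheet, contribution 0.
(3/5)*log(1 - r/(-12/5)): each positive loop around -12/5 adds 2*pi*i to the log, so winding +1 contributes (3/5)*(1)*2*pi*i = (6/5)*pi*i.
Summing the contributions at r = -7/12 gives (6/5)*pi*i.


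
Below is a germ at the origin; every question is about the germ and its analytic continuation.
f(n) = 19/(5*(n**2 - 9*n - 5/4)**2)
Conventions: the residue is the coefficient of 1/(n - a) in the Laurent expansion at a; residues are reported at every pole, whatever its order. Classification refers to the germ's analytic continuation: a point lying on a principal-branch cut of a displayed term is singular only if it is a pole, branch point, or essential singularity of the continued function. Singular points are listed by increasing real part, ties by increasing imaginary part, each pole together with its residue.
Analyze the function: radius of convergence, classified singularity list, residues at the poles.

Radius of convergence at 0: -9/2 + (1/2)*sqrt(86).
At 9/2 - (1/2)*sqrt(86): a pole of order 2; residue (19/18490)*sqrt(86).
At 9/2 + (1/2)*sqrt(86): a pole of order 2; residue -(19/18490)*sqrt(86).

Denominator factor (n**2 - 9*n - 5/4)^2: discriminant 86, real irrational roots 9/2 + (1/2)*sqrt(86) and 9/2 - (1/2)*sqrt(86); poles of order 2, moduli 9/2 + (1/2)*sqrt(86) and -9/2 + (1/2)*sqrt(86).
The radius of convergence is the smallest modulus among the singular points: -9/2 + (1/2)*sqrt(86).
The factor n**2 - 9*n - 5/4 splits as (n - a)(n - a') with a = 9/2 - (1/2)*sqrt(86), a' = 9/2 + (1/2)*sqrt(86). At the order-2 pole a set g(n) = (n - a)^2*f(n) = [19/5] / (n - a')^2.
Order-2 pole: residue = g'(a); g'(9/2 - (1/2)*sqrt(86)) = (19/18490)*sqrt(86), so the residue is (19/18490)*sqrt(86).
The factor n**2 - 9*n - 5/4 splits as (n - a)(n - a') with a = 9/2 + (1/2)*sqrt(86), a' = 9/2 - (1/2)*sqrt(86). At the order-2 pole a set g(n) = (n - a)^2*f(n) = [19/5] / (n - a')^2.
Order-2 pole: residue = g'(a); g'(9/2 + (1/2)*sqrt(86)) = -(19/18490)*sqrt(86), so the residue is -(19/18490)*sqrt(86).
List the singular points by increasing real part (a conjugate pair: the negative imaginary part first).


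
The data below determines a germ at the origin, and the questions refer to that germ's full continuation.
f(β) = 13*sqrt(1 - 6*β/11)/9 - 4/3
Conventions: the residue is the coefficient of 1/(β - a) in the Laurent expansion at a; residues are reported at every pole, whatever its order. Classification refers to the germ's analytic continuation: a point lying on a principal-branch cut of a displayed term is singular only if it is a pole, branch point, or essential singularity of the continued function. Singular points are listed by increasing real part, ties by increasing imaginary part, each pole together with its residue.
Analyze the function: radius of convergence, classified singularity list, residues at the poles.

Radius of convergence at 0: 11/6.
At 11/6: an algebraic (square-root) branch point.

Branch term (13/9)*sqrt(1 - β/(11/6)): its argument vanishes at β = 11/6, a square-root branch point, modulus 11/6.
The radius of convergence is the smallest modulus among the singular points: 11/6.


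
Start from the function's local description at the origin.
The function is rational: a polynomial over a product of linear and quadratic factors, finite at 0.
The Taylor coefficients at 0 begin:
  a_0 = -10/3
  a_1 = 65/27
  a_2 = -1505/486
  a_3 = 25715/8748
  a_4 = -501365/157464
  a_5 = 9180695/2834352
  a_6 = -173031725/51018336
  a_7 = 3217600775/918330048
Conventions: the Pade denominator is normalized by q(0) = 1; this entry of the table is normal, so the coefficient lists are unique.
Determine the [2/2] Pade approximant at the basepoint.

Taylor coefficients needed (read off): a_0 = -10/3, a_1 = 65/27, a_2 = -1505/486, a_3 = 25715/8748, a_4 = -501365/157464.
Write the denominator as Q(ν) = 1 + q1*ν + q2*ν^2. Requiring Q*f - P = O(ν^5) with deg P <= 2 kills the coefficients of ν^3..ν^4 in Q*f:
  ν^3: a_3 + q1*a_2 + q2*a_1 = 0, i.e. 25715/8748 + (-1505/486)*q1 + (65/27)*q2 = 0.
  ν^4: a_4 + q1*a_3 + q2*a_2 = 0, i.e. -501365/157464 + (25715/8748)*q1 + (-1505/486)*q2 = 0.
Solving this linear system: q1 = 13583/23742, q2 = -34553/71226.
The numerator is Q*f truncated at degree 2: P0 = a_0 = -10/3; P1 = a_1 + q1*a_0 = 660/1319; P2 = a_2 + q1*a_1 + q2*a_0 = -135/1319.

The Pade approximant has numerator coefficients [-10/3, 660/1319, -135/1319]; denominator coefficients [1, 13583/23742, -34553/71226].


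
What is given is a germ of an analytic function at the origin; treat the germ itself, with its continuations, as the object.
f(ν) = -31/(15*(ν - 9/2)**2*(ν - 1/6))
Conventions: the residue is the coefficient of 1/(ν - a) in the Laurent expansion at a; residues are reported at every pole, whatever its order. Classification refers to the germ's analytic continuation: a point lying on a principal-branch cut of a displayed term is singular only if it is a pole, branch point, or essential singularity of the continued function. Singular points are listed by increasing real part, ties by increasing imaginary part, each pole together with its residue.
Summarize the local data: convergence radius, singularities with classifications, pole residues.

Radius of convergence at 0: 1/6.
At 1/6: a pole of order 1; residue -93/845.
At 9/2: a pole of order 2; residue 93/845.

Denominator factor (ν - 1/6): pole of order 1 at 1/6, modulus 1/6.
Denominator factor (ν - 9/2)^2: pole of order 2 at 9/2, modulus 9/2.
The radius of convergence is the smallest modulus among the singular points: 1/6.
At the order-1 pole 1/6 set g(ν) = (ν - (1/6))*f(ν) = -31/(15*(ν - 9/2)**2).
Simple pole: residue = g(a) at a = 1/6, which is -93/845.
At the order-2 pole 9/2 set g(ν) = (ν - (9/2))^2*f(ν) = -31/(15*(ν - 1/6)).
Order-2 pole: residue = g'(a); g'(9/2) = 93/845, so the residue is 93/845.
List the singular points by increasing real part (a conjugate pair: the negative imaginary part first).


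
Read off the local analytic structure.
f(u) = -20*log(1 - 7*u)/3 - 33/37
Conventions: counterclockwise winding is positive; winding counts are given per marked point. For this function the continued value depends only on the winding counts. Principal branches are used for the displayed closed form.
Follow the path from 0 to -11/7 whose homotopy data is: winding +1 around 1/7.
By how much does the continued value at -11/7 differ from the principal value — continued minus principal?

The rational part is single-valued and drops out of the difference; each branch term changes only by its own monodromy.
(-20/3)*log(1 - u/(1/7)): each positive loop around 1/7 adds 2*pi*i to the log, so winding +1 contributes (-20/3)*(1)*2*pi*i = -(40/3)*pi*i.
Summing the contributions at u = -11/7 gives -(40/3)*pi*i.

Continued minus principal equals -(40/3)*pi*i.


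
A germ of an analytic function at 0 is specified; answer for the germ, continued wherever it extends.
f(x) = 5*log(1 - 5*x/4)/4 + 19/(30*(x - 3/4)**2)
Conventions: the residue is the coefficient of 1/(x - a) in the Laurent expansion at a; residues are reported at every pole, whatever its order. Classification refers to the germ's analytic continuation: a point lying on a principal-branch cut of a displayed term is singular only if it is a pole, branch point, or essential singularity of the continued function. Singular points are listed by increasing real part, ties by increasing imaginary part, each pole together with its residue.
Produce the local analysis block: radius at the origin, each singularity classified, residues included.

Radius of convergence at 0: 3/4.
At 3/4: a pole of order 2; residue 0.
At 4/5: a logarithmic branch point.

Denominator factor (x - 3/4)^2: pole of order 2 at 3/4, modulus 3/4.
Branch term (5/4)*log(1 - x/(4/5)): its argument vanishes at x = 4/5, a logarithmic branch point, modulus 4/5.
The radius of convergence is the smallest modulus among the singular points: 3/4.
The branch term is analytic at 3/4 and contributes nothing to the residue; only the rational part matters.
At the order-2 pole 3/4 set g(x) = (x - (3/4))^2*(rational part) = 19/30.
Order-2 pole: residue = g'(a); g'(3/4) = 0, so the residue is 0.
List the singular points by increasing real part (a conjugate pair: the negative imaginary part first).


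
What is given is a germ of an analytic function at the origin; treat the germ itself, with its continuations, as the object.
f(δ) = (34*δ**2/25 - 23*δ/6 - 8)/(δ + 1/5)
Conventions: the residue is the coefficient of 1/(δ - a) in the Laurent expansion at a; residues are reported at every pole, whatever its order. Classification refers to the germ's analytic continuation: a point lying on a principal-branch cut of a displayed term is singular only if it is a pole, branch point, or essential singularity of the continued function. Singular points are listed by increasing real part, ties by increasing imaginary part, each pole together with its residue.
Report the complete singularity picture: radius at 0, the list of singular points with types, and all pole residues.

Radius of convergence at 0: 1/5.
At -1/5: a pole of order 1; residue -26921/3750.

Denominator factor (δ + 1/5): pole of order 1 at -1/5, modulus 1/5.
The radius of convergence is the smallest modulus among the singular points: 1/5.
At the order-1 pole -1/5 set g(δ) = (δ - (-1/5))*f(δ) = 34*δ**2/25 - 23*δ/6 - 8.
Simple pole: residue = g(a) at a = -1/5, which is -26921/3750.


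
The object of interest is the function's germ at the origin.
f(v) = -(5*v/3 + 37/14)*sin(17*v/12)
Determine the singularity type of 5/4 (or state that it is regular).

The point is a regular point.

There is no denominator, hence no pole anywhere.
The factor -sin(17*v/12) is entire.
So the germ continues analytically to 5/4.


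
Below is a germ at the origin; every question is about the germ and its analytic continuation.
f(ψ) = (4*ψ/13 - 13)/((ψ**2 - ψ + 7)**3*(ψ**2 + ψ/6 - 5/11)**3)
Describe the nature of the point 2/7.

The point is a regular point.

Denominator factors: ψ**2 + ψ/6 - 5/11 = -526/1617 at ψ = 2/7; ψ**2 - ψ + 7 = 333/49 at ψ = 2/7 — none vanishes.
So the germ continues analytically to 2/7.


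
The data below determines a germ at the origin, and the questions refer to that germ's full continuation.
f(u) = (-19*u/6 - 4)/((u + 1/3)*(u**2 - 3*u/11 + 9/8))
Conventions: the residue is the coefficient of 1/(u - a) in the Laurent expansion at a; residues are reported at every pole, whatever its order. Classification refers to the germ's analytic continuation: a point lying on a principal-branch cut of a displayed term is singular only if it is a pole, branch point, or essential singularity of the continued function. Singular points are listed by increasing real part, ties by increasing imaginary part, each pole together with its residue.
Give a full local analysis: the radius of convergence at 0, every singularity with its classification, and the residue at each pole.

Radius of convergence at 0: 1/3.
At -1/3: a pole of order 1; residue -2332/1051.
At (3/22) - ((3/44)*sqrt(238))*i: a pole of order 1; residue (1166/1051) - ((32439/250138)*sqrt(238))*i.
At (3/22) + ((3/44)*sqrt(238))*i: a pole of order 1; residue (1166/1051) + ((32439/250138)*sqrt(238))*i.

Denominator factor (u + 1/3): pole of order 1 at -1/3, modulus 1/3.
Denominator factor (u**2 - 3*u/11 + 9/8): discriminant -1071/242, complex-conjugate roots (3/22) + ((3/44)*sqrt(238))*i and (3/22) - ((3/44)*sqrt(238))*i; poles of order 1, moduli (3/4)*sqrt(2) and (3/4)*sqrt(2).
The radius of convergence is the smallest modulus among the singular points: 1/3.
At the order-1 pole -1/3 set g(u) = (u - (-1/3))*f(u) = (-19*u/6 - 4)/(u**2 - 3*u/11 + 9/8).
Simple pole: residue = g(a) at a = -1/3, which is -2332/1051.
The factor u**2 - 3*u/11 + 9/8 splits as (u - a)(u - a') with a = (3/22) - ((3/44)*sqrt(238))*i, a' = (3/22) + ((3/44)*sqrt(238))*i. At the order-1 pole a set g(u) = (u - a)*f(u) = [(-19*u/6 - 4)/(u + 1/3)] / (u - a').
Simple pole: residue = g(a) at a = (3/22) - ((3/44)*sqrt(238))*i, which is (1166/1051) - ((32439/250138)*sqrt(238))*i.
The factor u**2 - 3*u/11 + 9/8 splits as (u - a)(u - a') with a = (3/22) + ((3/44)*sqrt(238))*i, a' = (3/22) - ((3/44)*sqrt(238))*i. At the order-1 pole a set g(u) = (u - a)*f(u) = [(-19*u/6 - 4)/(u + 1/3)] / (u - a').
Simple pole: residue = g(a) at a = (3/22) + ((3/44)*sqrt(238))*i, which is (1166/1051) + ((32439/250138)*sqrt(238))*i.
List the singular points by increasing real part (a conjugate pair: the negative imaginary part first).


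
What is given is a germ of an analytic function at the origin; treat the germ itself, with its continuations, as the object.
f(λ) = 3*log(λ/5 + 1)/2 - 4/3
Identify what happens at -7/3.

There is no denominator, hence no pole anywhere.
Branch term log(1 - λ/(-5)): argument at -7/3 is 8/15, nonzero, so -7/3 is not its branch point (a point on a principal cut is still regular for the continued germ).
So the germ continues analytically to -7/3.

The point is a regular point.


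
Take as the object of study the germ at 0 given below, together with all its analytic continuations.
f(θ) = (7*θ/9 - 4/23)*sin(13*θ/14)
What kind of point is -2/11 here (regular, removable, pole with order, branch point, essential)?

The point is a regular point.

There is no denominator, hence no pole anywhere.
The factor sin(13*θ/14) is entire.
So the germ continues analytically to -2/11.


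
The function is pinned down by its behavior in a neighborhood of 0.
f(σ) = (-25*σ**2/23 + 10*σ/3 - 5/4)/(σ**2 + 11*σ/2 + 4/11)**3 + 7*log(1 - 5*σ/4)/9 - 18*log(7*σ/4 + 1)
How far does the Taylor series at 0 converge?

The radius of convergence is 11/4 - (1/44)*sqrt(13937).

Denominator factor (σ**2 + 11*σ/2 + 4/11)^3: discriminant 1267/44, real irrational roots -11/4 + (1/44)*sqrt(13937) and -11/4 - (1/44)*sqrt(13937); poles of order 3, moduli 11/4 - (1/44)*sqrt(13937) and 11/4 + (1/44)*sqrt(13937).
Branch term (7/9)*log(1 - σ/(4/5)): its argument vanishes at σ = 4/5, a logarithmic branch point, modulus 4/5.
Branch term (-18)*log(1 - σ/(-4/7)): its argument vanishes at σ = -4/7, a logarithmic branch point, modulus 4/7.
The radius of convergence is the smallest modulus among the singular points: 11/4 - (1/44)*sqrt(13937).


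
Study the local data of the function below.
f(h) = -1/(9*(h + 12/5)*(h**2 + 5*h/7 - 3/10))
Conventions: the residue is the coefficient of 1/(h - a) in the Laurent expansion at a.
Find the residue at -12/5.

The residue is -350/11799.

At the order-1 pole -12/5 set g(h) = (h - (-12/5))*f(h) = -1/(9*(h**2 + 5*h/7 - 3/10)).
Simple pole: residue = g(a) at a = -12/5, which is -350/11799.


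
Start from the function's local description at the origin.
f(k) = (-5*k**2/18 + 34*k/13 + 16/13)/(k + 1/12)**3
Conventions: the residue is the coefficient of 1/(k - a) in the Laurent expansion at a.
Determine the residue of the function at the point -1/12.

The residue is -5/18.

At the order-3 pole -1/12 set g(k) = (k - (-1/12))^3*f(k) = -5*k**2/18 + 34*k/13 + 16/13.
Order-3 pole: residue = g''(a)/2; g''(-1/12) = -5/9, so the residue is -5/18.


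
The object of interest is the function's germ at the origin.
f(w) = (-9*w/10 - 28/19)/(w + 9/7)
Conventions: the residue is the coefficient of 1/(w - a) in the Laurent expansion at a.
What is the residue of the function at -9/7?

At the order-1 pole -9/7 set g(w) = (w - (-9/7))*f(w) = -9*w/10 - 28/19.
Simple pole: residue = g(a) at a = -9/7, which is -421/1330.

The residue is -421/1330.


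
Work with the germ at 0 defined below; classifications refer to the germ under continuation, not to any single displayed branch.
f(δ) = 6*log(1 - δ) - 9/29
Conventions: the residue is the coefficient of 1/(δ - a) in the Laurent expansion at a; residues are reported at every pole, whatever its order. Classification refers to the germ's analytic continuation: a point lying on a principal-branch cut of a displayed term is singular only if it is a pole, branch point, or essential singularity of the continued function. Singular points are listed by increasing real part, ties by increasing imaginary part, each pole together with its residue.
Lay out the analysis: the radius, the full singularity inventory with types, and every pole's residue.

Radius of convergence at 0: 1.
At 1: a logarithmic branch point.

Branch term (6)*log(1 - δ/(1)): its argument vanishes at δ = 1, a logarithmic branch point, modulus 1.
The radius of convergence is the smallest modulus among the singular points: 1.


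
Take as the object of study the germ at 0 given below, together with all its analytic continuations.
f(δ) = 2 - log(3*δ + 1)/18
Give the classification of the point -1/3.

The point is a logarithmic branch point.

The term (-1/18)*log(1 - δ/(-1/3)) has argument 1 - -1/3/(-1/3) = 0 at -1/3: a logarithmic (infinitely-sheeted) branch point; the remaining terms are analytic or single-valued there.


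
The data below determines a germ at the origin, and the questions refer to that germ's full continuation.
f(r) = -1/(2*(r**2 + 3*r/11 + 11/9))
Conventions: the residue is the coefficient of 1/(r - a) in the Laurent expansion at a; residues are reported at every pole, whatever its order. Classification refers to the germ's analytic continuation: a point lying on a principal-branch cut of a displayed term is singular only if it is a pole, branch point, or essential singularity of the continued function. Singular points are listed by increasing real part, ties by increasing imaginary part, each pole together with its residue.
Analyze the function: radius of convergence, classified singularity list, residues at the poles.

Radius of convergence at 0: (1/3)*sqrt(11).
At (-3/22) - ((7/66)*sqrt(107))*i: a pole of order 1; residue -((33/1498)*sqrt(107))*i.
At (-3/22) + ((7/66)*sqrt(107))*i: a pole of order 1; residue ((33/1498)*sqrt(107))*i.

Denominator factor (r**2 + 3*r/11 + 11/9): discriminant -5243/1089, complex-conjugate roots (-3/22) + ((7/66)*sqrt(107))*i and (-3/22) - ((7/66)*sqrt(107))*i; poles of order 1, moduli (1/3)*sqrt(11) and (1/3)*sqrt(11).
The radius of convergence is the smallest modulus among the singular points: (1/3)*sqrt(11).
The factor r**2 + 3*r/11 + 11/9 splits as (r - a)(r - a') with a = (-3/22) - ((7/66)*sqrt(107))*i, a' = (-3/22) + ((7/66)*sqrt(107))*i. At the order-1 pole a set g(r) = (r - a)*f(r) = [-1/2] / (r - a').
Simple pole: residue = g(a) at a = (-3/22) - ((7/66)*sqrt(107))*i, which is -((33/1498)*sqrt(107))*i.
The factor r**2 + 3*r/11 + 11/9 splits as (r - a)(r - a') with a = (-3/22) + ((7/66)*sqrt(107))*i, a' = (-3/22) - ((7/66)*sqrt(107))*i. At the order-1 pole a set g(r) = (r - a)*f(r) = [-1/2] / (r - a').
Simple pole: residue = g(a) at a = (-3/22) + ((7/66)*sqrt(107))*i, which is ((33/1498)*sqrt(107))*i.
List the singular points by increasing real part (a conjugate pair: the negative imaginary part first).


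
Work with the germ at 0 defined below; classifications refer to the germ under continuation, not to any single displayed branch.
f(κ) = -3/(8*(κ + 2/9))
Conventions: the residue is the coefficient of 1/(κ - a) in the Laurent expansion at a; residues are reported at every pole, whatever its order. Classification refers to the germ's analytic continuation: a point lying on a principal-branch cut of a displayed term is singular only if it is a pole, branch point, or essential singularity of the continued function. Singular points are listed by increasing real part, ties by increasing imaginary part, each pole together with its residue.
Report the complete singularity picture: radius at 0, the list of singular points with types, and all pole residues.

Denominator factor (κ + 2/9): pole of order 1 at -2/9, modulus 2/9.
The radius of convergence is the smallest modulus among the singular points: 2/9.
At the order-1 pole -2/9 set g(κ) = (κ - (-2/9))*f(κ) = -3/8.
Simple pole: residue = g(a) at a = -2/9, which is -3/8.

Radius of convergence at 0: 2/9.
At -2/9: a pole of order 1; residue -3/8.
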